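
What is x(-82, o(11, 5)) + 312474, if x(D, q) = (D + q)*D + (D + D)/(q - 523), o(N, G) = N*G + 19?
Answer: 140595534/449 ≈ 3.1313e+5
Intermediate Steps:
o(N, G) = 19 + G*N (o(N, G) = G*N + 19 = 19 + G*N)
x(D, q) = D*(D + q) + 2*D/(-523 + q) (x(D, q) = D*(D + q) + (2*D)/(-523 + q) = D*(D + q) + 2*D/(-523 + q))
x(-82, o(11, 5)) + 312474 = -82*(2 + (19 + 5*11)² - 523*(-82) - 523*(19 + 5*11) - 82*(19 + 5*11))/(-523 + (19 + 5*11)) + 312474 = -82*(2 + (19 + 55)² + 42886 - 523*(19 + 55) - 82*(19 + 55))/(-523 + (19 + 55)) + 312474 = -82*(2 + 74² + 42886 - 523*74 - 82*74)/(-523 + 74) + 312474 = -82*(2 + 5476 + 42886 - 38702 - 6068)/(-449) + 312474 = -82*(-1/449)*3594 + 312474 = 294708/449 + 312474 = 140595534/449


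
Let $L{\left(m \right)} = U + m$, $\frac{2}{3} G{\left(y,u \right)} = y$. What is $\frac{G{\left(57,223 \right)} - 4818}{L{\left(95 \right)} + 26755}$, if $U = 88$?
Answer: $- \frac{9465}{53876} \approx -0.17568$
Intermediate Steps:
$G{\left(y,u \right)} = \frac{3 y}{2}$
$L{\left(m \right)} = 88 + m$
$\frac{G{\left(57,223 \right)} - 4818}{L{\left(95 \right)} + 26755} = \frac{\frac{3}{2} \cdot 57 - 4818}{\left(88 + 95\right) + 26755} = \frac{\frac{171}{2} - 4818}{183 + 26755} = - \frac{9465}{2 \cdot 26938} = \left(- \frac{9465}{2}\right) \frac{1}{26938} = - \frac{9465}{53876}$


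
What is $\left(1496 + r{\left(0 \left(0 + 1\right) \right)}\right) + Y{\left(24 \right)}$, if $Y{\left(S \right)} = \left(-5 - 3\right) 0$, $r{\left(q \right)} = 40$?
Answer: $1536$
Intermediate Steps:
$Y{\left(S \right)} = 0$ ($Y{\left(S \right)} = \left(-8\right) 0 = 0$)
$\left(1496 + r{\left(0 \left(0 + 1\right) \right)}\right) + Y{\left(24 \right)} = \left(1496 + 40\right) + 0 = 1536 + 0 = 1536$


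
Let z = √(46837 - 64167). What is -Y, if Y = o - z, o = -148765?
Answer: 148765 + I*√17330 ≈ 1.4877e+5 + 131.64*I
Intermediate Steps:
z = I*√17330 (z = √(-17330) = I*√17330 ≈ 131.64*I)
Y = -148765 - I*√17330 ≈ -1.4877e+5 - 131.64*I
-Y = -(-148765 - I*√17330) = 148765 + I*√17330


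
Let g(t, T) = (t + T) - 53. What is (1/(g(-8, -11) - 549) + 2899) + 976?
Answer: 2406374/621 ≈ 3875.0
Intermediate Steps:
g(t, T) = -53 + T + t (g(t, T) = (T + t) - 53 = -53 + T + t)
(1/(g(-8, -11) - 549) + 2899) + 976 = (1/((-53 - 11 - 8) - 549) + 2899) + 976 = (1/(-72 - 549) + 2899) + 976 = (1/(-621) + 2899) + 976 = (-1/621 + 2899) + 976 = 1800278/621 + 976 = 2406374/621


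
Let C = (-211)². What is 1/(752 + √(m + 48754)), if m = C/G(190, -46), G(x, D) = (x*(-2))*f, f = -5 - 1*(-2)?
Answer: 857280/589050479 - 2*√15852863085/589050479 ≈ 0.0010279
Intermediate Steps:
f = -3 (f = -5 + 2 = -3)
G(x, D) = 6*x (G(x, D) = (x*(-2))*(-3) = -2*x*(-3) = 6*x)
C = 44521
m = 44521/1140 (m = 44521/((6*190)) = 44521/1140 ≈ 39.054)
1/(752 + √(m + 48754)) = 1/(752 + √(44521/1140 + 48754)) = 1/(752 + √(55624081/1140)) = 1/(752 + √15852863085/570)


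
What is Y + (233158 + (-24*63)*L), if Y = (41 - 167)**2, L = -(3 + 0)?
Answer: 253570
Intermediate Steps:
L = -3 (L = -1*3 = -3)
Y = 15876 (Y = (-126)**2 = 15876)
Y + (233158 + (-24*63)*L) = 15876 + (233158 - 24*63*(-3)) = 15876 + (233158 - 1512*(-3)) = 15876 + (233158 + 4536) = 15876 + 237694 = 253570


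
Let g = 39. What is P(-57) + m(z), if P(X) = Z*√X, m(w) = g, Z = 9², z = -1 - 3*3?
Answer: 39 + 81*I*√57 ≈ 39.0 + 611.54*I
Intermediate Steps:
z = -10 (z = -1 - 9 = -10)
Z = 81
m(w) = 39
P(X) = 81*√X
P(-57) + m(z) = 81*√(-57) + 39 = 81*(I*√57) + 39 = 81*I*√57 + 39 = 39 + 81*I*√57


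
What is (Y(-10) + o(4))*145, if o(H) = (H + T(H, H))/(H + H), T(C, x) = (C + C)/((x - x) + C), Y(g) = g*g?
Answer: 58435/4 ≈ 14609.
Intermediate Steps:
Y(g) = g²
T(C, x) = 2 (T(C, x) = (2*C)/(0 + C) = (2*C)/C = 2)
o(H) = (2 + H)/(2*H) (o(H) = (H + 2)/(H + H) = (2 + H)/((2*H)) = (2 + H)*(1/(2*H)) = (2 + H)/(2*H))
(Y(-10) + o(4))*145 = ((-10)² + (½)*(2 + 4)/4)*145 = (100 + (½)*(¼)*6)*145 = (100 + ¾)*145 = (403/4)*145 = 58435/4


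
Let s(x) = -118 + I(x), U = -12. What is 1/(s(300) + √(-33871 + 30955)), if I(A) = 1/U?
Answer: -17004/2427793 - 7776*I/2427793 ≈ -0.0070039 - 0.0032029*I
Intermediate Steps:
I(A) = -1/12 (I(A) = 1/(-12) = -1/12)
s(x) = -1417/12 (s(x) = -118 - 1/12 = -1417/12)
1/(s(300) + √(-33871 + 30955)) = 1/(-1417/12 + √(-33871 + 30955)) = 1/(-1417/12 + √(-2916)) = 1/(-1417/12 + 54*I) = 144*(-1417/12 - 54*I)/2427793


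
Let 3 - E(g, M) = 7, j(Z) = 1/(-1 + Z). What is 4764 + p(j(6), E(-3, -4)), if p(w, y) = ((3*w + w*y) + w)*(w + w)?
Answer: 4764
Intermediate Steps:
E(g, M) = -4 (E(g, M) = 3 - 1*7 = 3 - 7 = -4)
p(w, y) = 2*w*(4*w + w*y) (p(w, y) = (4*w + w*y)*(2*w) = 2*w*(4*w + w*y))
4764 + p(j(6), E(-3, -4)) = 4764 + 2*(1/(-1 + 6))**2*(4 - 4) = 4764 + 2*(1/5)**2*0 = 4764 + 2*(1/25)*0 = 4764 + 0 = 4764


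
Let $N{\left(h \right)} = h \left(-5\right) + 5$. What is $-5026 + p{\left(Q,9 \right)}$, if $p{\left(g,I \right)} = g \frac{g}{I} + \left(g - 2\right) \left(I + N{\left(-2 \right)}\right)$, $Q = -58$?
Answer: $- \frac{54830}{9} \approx -6092.2$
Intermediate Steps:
$N{\left(h \right)} = 5 - 5 h$ ($N{\left(h \right)} = - 5 h + 5 = 5 - 5 h$)
$p{\left(g,I \right)} = \frac{g^{2}}{I} + \left(-2 + g\right) \left(15 + I\right)$ ($p{\left(g,I \right)} = g \frac{g}{I} + \left(g - 2\right) \left(I + \left(5 - -10\right)\right) = \frac{g^{2}}{I} + \left(-2 + g\right) \left(I + \left(5 + 10\right)\right) = \frac{g^{2}}{I} + \left(-2 + g\right) \left(I + 15\right) = \frac{g^{2}}{I} + \left(-2 + g\right) \left(15 + I\right)$)
$-5026 + p{\left(Q,9 \right)} = -5026 + \left(-30 - 18 + 15 \left(-58\right) + 9 \left(-58\right) + \frac{\left(-58\right)^{2}}{9}\right) = -5026 - \frac{9596}{9} = - \frac{54830}{9}$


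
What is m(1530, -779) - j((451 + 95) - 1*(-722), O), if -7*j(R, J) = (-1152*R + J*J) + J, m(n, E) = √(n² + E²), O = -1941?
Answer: 2304804/7 + √2947741 ≈ 3.3097e+5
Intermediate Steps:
m(n, E) = √(E² + n²)
j(R, J) = -J/7 - J²/7 + 1152*R/7 (j(R, J) = -((-1152*R + J*J) + J)/7 = -((-1152*R + J²) + J)/7 = -((J² - 1152*R) + J)/7 = -(J + J² - 1152*R)/7 = -J/7 - J²/7 + 1152*R/7)
m(1530, -779) - j((451 + 95) - 1*(-722), O) = √((-779)² + 1530²) - (-⅐*(-1941) - ⅐*(-1941)² + 1152*((451 + 95) - 1*(-722))/7) = √(606841 + 2340900) - (1941/7 - ⅐*3767481 + 1152*(546 + 722)/7) = √2947741 - (1941/7 - 3767481/7 + (1152/7)*1268) = √2947741 - (1941/7 - 3767481/7 + 1460736/7) = √2947741 - 1*(-2304804/7) = √2947741 + 2304804/7 = 2304804/7 + √2947741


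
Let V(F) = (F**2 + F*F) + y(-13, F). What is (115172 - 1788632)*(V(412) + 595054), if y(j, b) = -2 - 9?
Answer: -1563900247260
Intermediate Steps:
y(j, b) = -11
V(F) = -11 + 2*F**2 (V(F) = (F**2 + F*F) - 11 = (F**2 + F**2) - 11 = 2*F**2 - 11 = -11 + 2*F**2)
(115172 - 1788632)*(V(412) + 595054) = (115172 - 1788632)*((-11 + 2*412**2) + 595054) = -1673460*((-11 + 2*169744) + 595054) = -1673460*((-11 + 339488) + 595054) = -1673460*(339477 + 595054) = -1673460*934531 = -1563900247260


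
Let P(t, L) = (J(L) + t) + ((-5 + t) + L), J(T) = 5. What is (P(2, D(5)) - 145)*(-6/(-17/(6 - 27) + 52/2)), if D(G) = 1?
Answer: 17640/563 ≈ 31.332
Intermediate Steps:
P(t, L) = L + 2*t (P(t, L) = (5 + t) + ((-5 + t) + L) = (5 + t) + (-5 + L + t) = L + 2*t)
(P(2, D(5)) - 145)*(-6/(-17/(6 - 27) + 52/2)) = ((1 + 2*2) - 145)*(-6/(-17/(6 - 27) + 52/2)) = ((1 + 4) - 145)*(-6/(-17/(-21) + 52*(½))) = (5 - 145)*(-6/(-17*(-1/21) + 26)) = -(-840)/(17/21 + 26) = -(-840)/563/21 = -(-840)*21/563 = -140*(-126/563) = 17640/563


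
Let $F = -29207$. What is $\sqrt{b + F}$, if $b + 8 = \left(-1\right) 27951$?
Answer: $i \sqrt{57166} \approx 239.09 i$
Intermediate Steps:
$b = -27959$ ($b = -8 - 27951 = -27959$)
$\sqrt{b + F} = \sqrt{-27959 - 29207} = \sqrt{-57166} = i \sqrt{57166}$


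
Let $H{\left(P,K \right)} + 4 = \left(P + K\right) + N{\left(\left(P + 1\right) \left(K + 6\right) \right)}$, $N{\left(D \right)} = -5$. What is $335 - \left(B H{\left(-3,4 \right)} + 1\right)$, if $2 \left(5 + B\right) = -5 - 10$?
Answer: $234$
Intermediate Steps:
$B = - \frac{25}{2}$ ($B = -5 + \frac{-5 - 10}{2} = -5 + \frac{1}{2} \left(-15\right) = -5 - \frac{15}{2} = - \frac{25}{2} \approx -12.5$)
$H{\left(P,K \right)} = -9 + K + P$ ($H{\left(P,K \right)} = -4 - \left(5 - K - P\right) = -4 + \left(-5 + K + P\right) = -9 + K + P$)
$335 - \left(B H{\left(-3,4 \right)} + 1\right) = 335 - \left(- \frac{25 \left(-9 + 4 - 3\right)}{2} + 1\right) = 335 - \left(\left(- \frac{25}{2}\right) \left(-8\right) + 1\right) = 335 - \left(100 + 1\right) = 335 - 101 = 234$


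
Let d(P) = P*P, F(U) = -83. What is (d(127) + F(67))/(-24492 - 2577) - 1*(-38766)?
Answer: 1049340808/27069 ≈ 38765.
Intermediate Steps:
d(P) = P²
(d(127) + F(67))/(-24492 - 2577) - 1*(-38766) = (127² - 83)/(-24492 - 2577) - 1*(-38766) = (16129 - 83)/(-27069) + 38766 = 16046*(-1/27069) + 38766 = -16046/27069 + 38766 = 1049340808/27069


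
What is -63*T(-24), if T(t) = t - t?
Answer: 0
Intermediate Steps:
T(t) = 0
-63*T(-24) = -63*0 = 0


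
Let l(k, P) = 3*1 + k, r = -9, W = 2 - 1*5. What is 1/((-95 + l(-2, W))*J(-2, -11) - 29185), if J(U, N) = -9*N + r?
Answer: -1/37645 ≈ -2.6564e-5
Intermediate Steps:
W = -3 (W = 2 - 5 = -3)
J(U, N) = -9 - 9*N (J(U, N) = -9*N - 9 = -9 - 9*N)
l(k, P) = 3 + k
1/((-95 + l(-2, W))*J(-2, -11) - 29185) = 1/((-95 + (3 - 2))*(-9 - 9*(-11)) - 29185) = 1/((-95 + 1)*(-9 + 99) - 29185) = 1/(-94*90 - 29185) = 1/(-8460 - 29185) = 1/(-37645) = -1/37645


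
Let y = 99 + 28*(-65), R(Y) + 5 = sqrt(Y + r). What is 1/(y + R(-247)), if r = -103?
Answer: -863/1489713 - 5*I*sqrt(14)/2979426 ≈ -0.00057931 - 6.2792e-6*I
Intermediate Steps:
R(Y) = -5 + sqrt(-103 + Y) (R(Y) = -5 + sqrt(Y - 103) = -5 + sqrt(-103 + Y))
y = -1721 (y = 99 - 1820 = -1721)
1/(y + R(-247)) = 1/(-1721 + (-5 + sqrt(-103 - 247))) = 1/(-1721 + (-5 + sqrt(-350))) = 1/(-1721 + (-5 + 5*I*sqrt(14))) = 1/(-1726 + 5*I*sqrt(14))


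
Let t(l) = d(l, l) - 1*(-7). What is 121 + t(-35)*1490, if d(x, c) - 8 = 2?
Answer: 25451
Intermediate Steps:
d(x, c) = 10 (d(x, c) = 8 + 2 = 10)
t(l) = 17 (t(l) = 10 - 1*(-7) = 10 + 7 = 17)
121 + t(-35)*1490 = 121 + 17*1490 = 121 + 25330 = 25451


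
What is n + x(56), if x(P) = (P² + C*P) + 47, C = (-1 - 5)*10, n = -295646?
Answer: -295823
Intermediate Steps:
C = -60 (C = -6*10 = -60)
x(P) = 47 + P² - 60*P (x(P) = (P² - 60*P) + 47 = 47 + P² - 60*P)
n + x(56) = -295646 + (47 + 56² - 60*56) = -295646 + (47 + 3136 - 3360) = -295646 - 177 = -295823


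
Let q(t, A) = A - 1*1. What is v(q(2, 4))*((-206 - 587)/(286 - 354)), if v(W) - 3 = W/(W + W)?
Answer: 5551/136 ≈ 40.816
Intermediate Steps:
q(t, A) = -1 + A (q(t, A) = A - 1 = -1 + A)
v(W) = 7/2 (v(W) = 3 + W/(W + W) = 3 + W/((2*W)) = 3 + W*(1/(2*W)) = 3 + 1/2 = 7/2)
v(q(2, 4))*((-206 - 587)/(286 - 354)) = 7*((-206 - 587)/(286 - 354))/2 = 7*(-793/(-68))/2 = 7*(-793*(-1/68))/2 = (7/2)*(793/68) = 5551/136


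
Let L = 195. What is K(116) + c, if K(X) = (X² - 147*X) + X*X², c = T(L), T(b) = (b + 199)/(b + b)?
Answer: 303673697/195 ≈ 1.5573e+6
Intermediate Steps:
T(b) = (199 + b)/(2*b) (T(b) = (199 + b)/((2*b)) = (199 + b)*(1/(2*b)) = (199 + b)/(2*b))
c = 197/195 (c = (½)*(199 + 195)/195 = (½)*(1/195)*394 = 197/195 ≈ 1.0103)
K(X) = X² + X³ - 147*X (K(X) = (X² - 147*X) + X³ = X² + X³ - 147*X)
K(116) + c = 116*(-147 + 116 + 116²) + 197/195 = 116*(-147 + 116 + 13456) + 197/195 = 116*13425 + 197/195 = 1557300 + 197/195 = 303673697/195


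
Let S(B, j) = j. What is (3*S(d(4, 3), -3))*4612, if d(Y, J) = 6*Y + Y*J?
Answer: -41508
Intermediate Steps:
d(Y, J) = 6*Y + J*Y
(3*S(d(4, 3), -3))*4612 = (3*(-3))*4612 = -9*4612 = -41508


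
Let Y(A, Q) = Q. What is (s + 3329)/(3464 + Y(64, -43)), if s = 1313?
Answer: 422/311 ≈ 1.3569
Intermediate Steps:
(s + 3329)/(3464 + Y(64, -43)) = (1313 + 3329)/(3464 - 43) = 4642/3421 = 4642*(1/3421) = 422/311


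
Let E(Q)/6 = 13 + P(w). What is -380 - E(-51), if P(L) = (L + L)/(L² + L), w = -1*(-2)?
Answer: -462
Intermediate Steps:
w = 2
P(L) = 2*L/(L + L²) (P(L) = (2*L)/(L + L²) = 2*L/(L + L²))
E(Q) = 82 (E(Q) = 6*(13 + 2/(1 + 2)) = 6*(13 + 2/3) = 6*(13 + 2*(⅓)) = 6*(13 + ⅔) = 6*(41/3) = 82)
-380 - E(-51) = -380 - 1*82 = -380 - 82 = -462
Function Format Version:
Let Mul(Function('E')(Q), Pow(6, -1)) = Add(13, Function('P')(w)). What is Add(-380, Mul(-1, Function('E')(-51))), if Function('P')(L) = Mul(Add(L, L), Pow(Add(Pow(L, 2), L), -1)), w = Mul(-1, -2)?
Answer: -462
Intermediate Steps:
w = 2
Function('P')(L) = Mul(2, L, Pow(Add(L, Pow(L, 2)), -1)) (Function('P')(L) = Mul(Mul(2, L), Pow(Add(L, Pow(L, 2)), -1)) = Mul(2, L, Pow(Add(L, Pow(L, 2)), -1)))
Function('E')(Q) = 82 (Function('E')(Q) = Mul(6, Add(13, Mul(2, Pow(Add(1, 2), -1)))) = Mul(6, Add(13, Mul(2, Pow(3, -1)))) = Mul(6, Add(13, Mul(2, Rational(1, 3)))) = Mul(6, Add(13, Rational(2, 3))) = Mul(6, Rational(41, 3)) = 82)
Add(-380, Mul(-1, Function('E')(-51))) = Add(-380, Mul(-1, 82)) = Add(-380, -82) = -462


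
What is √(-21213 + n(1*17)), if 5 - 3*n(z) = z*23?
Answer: 5*I*√7683/3 ≈ 146.09*I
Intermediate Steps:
n(z) = 5/3 - 23*z/3 (n(z) = 5/3 - z*23/3 = 5/3 - 23*z/3)
√(-21213 + n(1*17)) = √(-21213 + (5/3 - 23*17/3)) = √(-21213 + (5/3 - 23/3*17)) = √(-21213 + (5/3 - 391/3)) = √(-21213 - 386/3) = √(-64025/3) = 5*I*√7683/3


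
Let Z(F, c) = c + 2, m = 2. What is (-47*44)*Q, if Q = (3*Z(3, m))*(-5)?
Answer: 124080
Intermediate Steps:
Z(F, c) = 2 + c
Q = -60 (Q = (3*(2 + 2))*(-5) = (3*4)*(-5) = 12*(-5) = -60)
(-47*44)*Q = -47*44*(-60) = -2068*(-60) = 124080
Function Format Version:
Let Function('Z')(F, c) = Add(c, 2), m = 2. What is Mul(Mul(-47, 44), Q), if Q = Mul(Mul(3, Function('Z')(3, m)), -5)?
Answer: 124080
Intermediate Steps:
Function('Z')(F, c) = Add(2, c)
Q = -60 (Q = Mul(Mul(3, Add(2, 2)), -5) = Mul(Mul(3, 4), -5) = Mul(12, -5) = -60)
Mul(Mul(-47, 44), Q) = Mul(Mul(-47, 44), -60) = Mul(-2068, -60) = 124080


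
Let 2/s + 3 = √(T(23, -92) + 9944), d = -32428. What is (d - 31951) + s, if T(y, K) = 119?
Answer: -323633230/5027 + √10063/5027 ≈ -64379.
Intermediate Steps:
s = 2/(-3 + √10063) (s = 2/(-3 + √(119 + 9944)) = 2/(-3 + √10063) ≈ 0.020552)
(d - 31951) + s = (-32428 - 31951) + (3/5027 + √10063/5027) = -64379 + (3/5027 + √10063/5027) = -323633230/5027 + √10063/5027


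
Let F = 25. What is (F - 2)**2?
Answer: 529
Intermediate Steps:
(F - 2)**2 = (25 - 2)**2 = 23**2 = 529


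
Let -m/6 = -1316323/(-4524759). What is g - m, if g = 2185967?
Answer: 3296993918297/1508253 ≈ 2.1860e+6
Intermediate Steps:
m = -2632646/1508253 (m = -(-7897938)/(-4524759) = -(-7897938)*(-1)/4524759 = -6*1316323/4524759 = -2632646/1508253 ≈ -1.7455)
g - m = 2185967 - 1*(-2632646/1508253) = 2185967 + 2632646/1508253 = 3296993918297/1508253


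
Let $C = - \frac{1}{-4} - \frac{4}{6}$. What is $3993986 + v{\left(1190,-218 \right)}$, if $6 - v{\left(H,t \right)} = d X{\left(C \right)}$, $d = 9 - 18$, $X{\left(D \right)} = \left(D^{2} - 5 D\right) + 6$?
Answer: $\frac{63905061}{16} \approx 3.9941 \cdot 10^{6}$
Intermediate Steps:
$C = - \frac{5}{12}$ ($C = \left(-1\right) \left(- \frac{1}{4}\right) - \frac{2}{3} = \frac{1}{4} - \frac{2}{3} = - \frac{5}{12} \approx -0.41667$)
$X{\left(D \right)} = 6 + D^{2} - 5 D$
$d = -9$
$v{\left(H,t \right)} = \frac{1285}{16}$ ($v{\left(H,t \right)} = 6 - - 9 \left(6 + \left(- \frac{5}{12}\right)^{2} - - \frac{25}{12}\right) = 6 - - 9 \left(6 + \frac{25}{144} + \frac{25}{12}\right) = 6 - \left(-9\right) \frac{1189}{144} = 6 - - \frac{1189}{16} = 6 + \frac{1189}{16} = \frac{1285}{16}$)
$3993986 + v{\left(1190,-218 \right)} = 3993986 + \frac{1285}{16} = \frac{63905061}{16}$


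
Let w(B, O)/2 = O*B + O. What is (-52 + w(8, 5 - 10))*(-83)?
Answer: 11786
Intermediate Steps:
w(B, O) = 2*O + 2*B*O (w(B, O) = 2*(O*B + O) = 2*(B*O + O) = 2*(O + B*O) = 2*O + 2*B*O)
(-52 + w(8, 5 - 10))*(-83) = (-52 + 2*(5 - 10)*(1 + 8))*(-83) = (-52 + 2*(-5)*9)*(-83) = (-52 - 90)*(-83) = -142*(-83) = 11786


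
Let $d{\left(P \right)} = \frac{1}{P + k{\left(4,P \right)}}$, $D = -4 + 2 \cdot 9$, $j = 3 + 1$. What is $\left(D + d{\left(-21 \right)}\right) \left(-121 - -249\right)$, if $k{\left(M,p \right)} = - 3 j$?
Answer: $\frac{59008}{33} \approx 1788.1$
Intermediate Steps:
$j = 4$
$D = 14$ ($D = -4 + 18 = 14$)
$k{\left(M,p \right)} = -12$ ($k{\left(M,p \right)} = \left(-3\right) 4 = -12$)
$d{\left(P \right)} = \frac{1}{-12 + P}$ ($d{\left(P \right)} = \frac{1}{P - 12} = \frac{1}{-12 + P}$)
$\left(D + d{\left(-21 \right)}\right) \left(-121 - -249\right) = \left(14 + \frac{1}{-12 - 21}\right) \left(-121 - -249\right) = \left(14 + \frac{1}{-33}\right) \left(-121 + 249\right) = \left(14 - \frac{1}{33}\right) 128 = \frac{461}{33} \cdot 128 = \frac{59008}{33}$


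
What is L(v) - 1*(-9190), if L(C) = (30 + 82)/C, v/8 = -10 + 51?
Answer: 376804/41 ≈ 9190.3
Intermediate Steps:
v = 328 (v = 8*(-10 + 51) = 8*41 = 328)
L(C) = 112/C
L(v) - 1*(-9190) = 112/328 - 1*(-9190) = 112*(1/328) + 9190 = 14/41 + 9190 = 376804/41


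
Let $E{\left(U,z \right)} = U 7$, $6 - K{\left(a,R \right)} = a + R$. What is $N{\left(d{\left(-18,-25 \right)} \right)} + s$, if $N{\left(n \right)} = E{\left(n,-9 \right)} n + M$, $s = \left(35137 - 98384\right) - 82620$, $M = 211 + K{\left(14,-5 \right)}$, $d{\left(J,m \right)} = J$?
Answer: $-143391$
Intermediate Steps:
$K{\left(a,R \right)} = 6 - R - a$ ($K{\left(a,R \right)} = 6 - \left(a + R\right) = 6 - \left(R + a\right) = 6 - R - a$)
$M = 208$ ($M = 211 - 3 = 208$)
$s = -145867$ ($s = -63247 - 82620 = -145867$)
$E{\left(U,z \right)} = 7 U$
$N{\left(n \right)} = 208 + 7 n^{2}$ ($N{\left(n \right)} = 7 n n + 208 = 7 n^{2} + 208 = 208 + 7 n^{2}$)
$N{\left(d{\left(-18,-25 \right)} \right)} + s = \left(208 + 7 \left(-18\right)^{2}\right) - 145867 = \left(208 + 7 \cdot 324\right) - 145867 = \left(208 + 2268\right) - 145867 = 2476 - 145867 = -143391$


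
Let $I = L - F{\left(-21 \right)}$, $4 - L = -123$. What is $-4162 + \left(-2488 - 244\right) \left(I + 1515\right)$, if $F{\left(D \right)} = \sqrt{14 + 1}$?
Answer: $-4490106 + 2732 \sqrt{15} \approx -4.4795 \cdot 10^{6}$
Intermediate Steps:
$L = 127$ ($L = 4 - -123 = 4 + 123 = 127$)
$F{\left(D \right)} = \sqrt{15}$
$I = 127 - \sqrt{15} \approx 123.13$
$-4162 + \left(-2488 - 244\right) \left(I + 1515\right) = -4162 + \left(-2488 - 244\right) \left(\left(127 - \sqrt{15}\right) + 1515\right) = -4162 - 2732 \left(1642 - \sqrt{15}\right) = -4162 - \left(4485944 - 2732 \sqrt{15}\right) = -4490106 + 2732 \sqrt{15}$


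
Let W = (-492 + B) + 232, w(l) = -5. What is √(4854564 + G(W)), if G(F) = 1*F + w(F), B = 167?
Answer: √4854466 ≈ 2203.3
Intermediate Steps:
W = -93 (W = (-492 + 167) + 232 = -325 + 232 = -93)
G(F) = -5 + F (G(F) = 1*F - 5 = F - 5 = -5 + F)
√(4854564 + G(W)) = √(4854564 + (-5 - 93)) = √(4854564 - 98) = √4854466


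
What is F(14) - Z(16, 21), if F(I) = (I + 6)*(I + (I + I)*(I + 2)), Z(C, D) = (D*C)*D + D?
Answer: 2163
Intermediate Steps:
Z(C, D) = D + C*D**2 (Z(C, D) = (C*D)*D + D = C*D**2 + D = D + C*D**2)
F(I) = (6 + I)*(I + 2*I*(2 + I)) (F(I) = (6 + I)*(I + (2*I)*(2 + I)) = (6 + I)*(I + 2*I*(2 + I)))
F(14) - Z(16, 21) = 14*(30 + 2*14**2 + 17*14) - 21*(1 + 16*21) = 14*(30 + 2*196 + 238) - 21*(1 + 336) = 14*(30 + 392 + 238) - 21*337 = 14*660 - 1*7077 = 9240 - 7077 = 2163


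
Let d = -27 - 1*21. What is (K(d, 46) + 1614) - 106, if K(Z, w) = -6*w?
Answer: 1232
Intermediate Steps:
d = -48 (d = -27 - 21 = -48)
(K(d, 46) + 1614) - 106 = (-6*46 + 1614) - 106 = (-276 + 1614) - 106 = 1338 - 106 = 1232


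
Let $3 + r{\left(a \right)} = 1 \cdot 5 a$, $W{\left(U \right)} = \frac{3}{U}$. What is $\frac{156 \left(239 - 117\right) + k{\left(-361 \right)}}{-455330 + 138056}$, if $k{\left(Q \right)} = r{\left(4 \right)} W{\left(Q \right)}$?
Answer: $- \frac{2290167}{38178638} \approx -0.059986$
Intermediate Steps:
$r{\left(a \right)} = -3 + 5 a$ ($r{\left(a \right)} = -3 + 1 \cdot 5 a = -3 + 5 a$)
$k{\left(Q \right)} = \frac{51}{Q}$ ($k{\left(Q \right)} = \left(-3 + 5 \cdot 4\right) \frac{3}{Q} = \left(-3 + 20\right) \frac{3}{Q} = 17 \frac{3}{Q} = \frac{51}{Q}$)
$\frac{156 \left(239 - 117\right) + k{\left(-361 \right)}}{-455330 + 138056} = \frac{156 \left(239 - 117\right) + \frac{51}{-361}}{-455330 + 138056} = \frac{156 \cdot 122 + 51 \left(- \frac{1}{361}\right)}{-317274} = \left(19032 - \frac{51}{361}\right) \left(- \frac{1}{317274}\right) = \frac{6870501}{361} \left(- \frac{1}{317274}\right) = - \frac{2290167}{38178638}$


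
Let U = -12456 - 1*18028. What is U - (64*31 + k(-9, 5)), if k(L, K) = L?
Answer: -32459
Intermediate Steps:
U = -30484 (U = -12456 - 18028 = -30484)
U - (64*31 + k(-9, 5)) = -30484 - (64*31 - 9) = -30484 - (1984 - 9) = -30484 - 1*1975 = -30484 - 1975 = -32459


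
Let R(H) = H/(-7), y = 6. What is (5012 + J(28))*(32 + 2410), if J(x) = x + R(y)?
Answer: 86139108/7 ≈ 1.2306e+7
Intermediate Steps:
R(H) = -H/7 (R(H) = H*(-⅐) = -H/7)
J(x) = -6/7 + x (J(x) = x - ⅐*6 = x - 6/7 = -6/7 + x)
(5012 + J(28))*(32 + 2410) = (5012 + (-6/7 + 28))*(32 + 2410) = (5012 + 190/7)*2442 = (35274/7)*2442 = 86139108/7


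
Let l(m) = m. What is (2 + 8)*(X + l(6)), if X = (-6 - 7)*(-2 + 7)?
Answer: -590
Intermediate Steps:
X = -65 (X = -13*5 = -65)
(2 + 8)*(X + l(6)) = (2 + 8)*(-65 + 6) = 10*(-59) = -590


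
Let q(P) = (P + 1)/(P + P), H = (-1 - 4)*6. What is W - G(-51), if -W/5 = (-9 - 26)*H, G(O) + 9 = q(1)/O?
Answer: -267290/51 ≈ -5241.0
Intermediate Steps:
H = -30 (H = -5*6 = -30)
q(P) = (1 + P)/(2*P) (q(P) = (1 + P)/((2*P)) = (1 + P)*(1/(2*P)) = (1 + P)/(2*P))
G(O) = -9 + 1/O (G(O) = -9 + ((½)*(1 + 1)/1)/O = -9 + ((½)*1*2)/O = -9 + 1/O)
W = -5250 (W = -5*(-9 - 26)*(-30) = -(-175)*(-30) = -5*1050 = -5250)
W - G(-51) = -5250 - (-9 + 1/(-51)) = -5250 - (-9 - 1/51) = -5250 - 1*(-460/51) = -5250 + 460/51 = -267290/51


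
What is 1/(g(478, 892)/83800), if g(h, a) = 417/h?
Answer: 40056400/417 ≈ 96059.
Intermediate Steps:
1/(g(478, 892)/83800) = 1/((417/478)/83800) = 1/((417*(1/478))*(1/83800)) = 1/((417/478)*(1/83800)) = 1/(417/40056400) = 40056400/417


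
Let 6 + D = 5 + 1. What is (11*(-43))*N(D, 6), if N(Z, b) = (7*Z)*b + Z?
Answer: 0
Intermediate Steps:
D = 0 (D = -6 + (5 + 1) = -6 + 6 = 0)
N(Z, b) = Z + 7*Z*b (N(Z, b) = 7*Z*b + Z = Z + 7*Z*b)
(11*(-43))*N(D, 6) = (11*(-43))*(0*(1 + 7*6)) = -0*(1 + 42) = -0*43 = -473*0 = 0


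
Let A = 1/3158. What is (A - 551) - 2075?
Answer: -8292907/3158 ≈ -2626.0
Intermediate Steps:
A = 1/3158 ≈ 0.00031666
(A - 551) - 2075 = (1/3158 - 551) - 2075 = -1740057/3158 - 2075 = -8292907/3158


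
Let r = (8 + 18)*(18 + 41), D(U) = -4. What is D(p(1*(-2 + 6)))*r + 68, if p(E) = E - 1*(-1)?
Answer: -6068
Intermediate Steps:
p(E) = 1 + E (p(E) = E + 1 = 1 + E)
r = 1534 (r = 26*59 = 1534)
D(p(1*(-2 + 6)))*r + 68 = -4*1534 + 68 = -6136 + 68 = -6068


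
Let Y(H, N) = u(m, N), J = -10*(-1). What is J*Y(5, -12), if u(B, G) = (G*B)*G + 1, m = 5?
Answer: 7210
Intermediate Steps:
u(B, G) = 1 + B*G**2 (u(B, G) = (B*G)*G + 1 = B*G**2 + 1 = 1 + B*G**2)
J = 10
Y(H, N) = 1 + 5*N**2
J*Y(5, -12) = 10*(1 + 5*(-12)**2) = 10*(1 + 5*144) = 10*(1 + 720) = 10*721 = 7210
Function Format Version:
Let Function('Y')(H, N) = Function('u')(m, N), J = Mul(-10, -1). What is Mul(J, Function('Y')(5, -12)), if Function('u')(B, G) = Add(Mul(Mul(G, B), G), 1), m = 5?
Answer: 7210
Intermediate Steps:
Function('u')(B, G) = Add(1, Mul(B, Pow(G, 2))) (Function('u')(B, G) = Add(Mul(Mul(B, G), G), 1) = Add(Mul(B, Pow(G, 2)), 1) = Add(1, Mul(B, Pow(G, 2))))
J = 10
Function('Y')(H, N) = Add(1, Mul(5, Pow(N, 2)))
Mul(J, Function('Y')(5, -12)) = Mul(10, Add(1, Mul(5, Pow(-12, 2)))) = Mul(10, Add(1, Mul(5, 144))) = Mul(10, Add(1, 720)) = Mul(10, 721) = 7210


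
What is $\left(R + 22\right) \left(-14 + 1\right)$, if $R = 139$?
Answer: $-2093$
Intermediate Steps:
$\left(R + 22\right) \left(-14 + 1\right) = \left(139 + 22\right) \left(-14 + 1\right) = 161 \left(-13\right) = -2093$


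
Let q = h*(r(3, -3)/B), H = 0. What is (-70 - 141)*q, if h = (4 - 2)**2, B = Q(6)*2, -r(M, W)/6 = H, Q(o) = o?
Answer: 0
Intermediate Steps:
r(M, W) = 0 (r(M, W) = -6*0 = 0)
B = 12 (B = 6*2 = 12)
h = 4 (h = 2**2 = 4)
q = 0 (q = 4*(0/12) = 4*(0*(1/12)) = 4*0 = 0)
(-70 - 141)*q = (-70 - 141)*0 = -211*0 = 0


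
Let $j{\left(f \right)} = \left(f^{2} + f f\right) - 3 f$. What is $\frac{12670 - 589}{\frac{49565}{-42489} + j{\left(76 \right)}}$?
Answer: $\frac{513309609}{481095871} \approx 1.067$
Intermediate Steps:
$j{\left(f \right)} = - 3 f + 2 f^{2}$ ($j{\left(f \right)} = \left(f^{2} + f^{2}\right) - 3 f = 2 f^{2} - 3 f = - 3 f + 2 f^{2}$)
$\frac{12670 - 589}{\frac{49565}{-42489} + j{\left(76 \right)}} = \frac{12670 - 589}{\frac{49565}{-42489} + 76 \left(-3 + 2 \cdot 76\right)} = \frac{12081}{49565 \left(- \frac{1}{42489}\right) + 76 \left(-3 + 152\right)} = \frac{12081}{- \frac{49565}{42489} + 76 \cdot 149} = \frac{12081}{- \frac{49565}{42489} + 11324} = \frac{12081}{\frac{481095871}{42489}} = 12081 \cdot \frac{42489}{481095871} = \frac{513309609}{481095871}$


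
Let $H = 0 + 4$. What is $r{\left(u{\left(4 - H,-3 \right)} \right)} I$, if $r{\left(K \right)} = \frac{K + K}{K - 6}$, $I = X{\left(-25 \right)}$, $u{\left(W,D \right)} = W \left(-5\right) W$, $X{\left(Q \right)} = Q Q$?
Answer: $0$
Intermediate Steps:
$X{\left(Q \right)} = Q^{2}$
$H = 4$
$u{\left(W,D \right)} = - 5 W^{2}$ ($u{\left(W,D \right)} = - 5 W W = - 5 W^{2}$)
$I = 625$ ($I = \left(-25\right)^{2} = 625$)
$r{\left(K \right)} = \frac{2 K}{-6 + K}$
$r{\left(u{\left(4 - H,-3 \right)} \right)} I = \frac{2 \left(- 5 \left(4 - 4\right)^{2}\right)}{-6 - 5 \left(4 - 4\right)^{2}} \cdot 625 = \frac{2 \left(- 5 \cdot 0^{2}\right)}{-6 - 5 \cdot 0^{2}} \cdot 625 = \frac{2 \left(\left(-5\right) 0\right)}{-6 - 0} \cdot 625 = 2 \cdot 0 \frac{1}{-6 + 0} \cdot 625 = 2 \cdot 0 \frac{1}{-6} \cdot 625 = 2 \cdot 0 \left(- \frac{1}{6}\right) 625 = 0 \cdot 625 = 0$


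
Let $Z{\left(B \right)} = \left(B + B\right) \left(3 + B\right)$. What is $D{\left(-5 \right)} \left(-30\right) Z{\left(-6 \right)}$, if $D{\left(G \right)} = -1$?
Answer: $1080$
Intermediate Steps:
$Z{\left(B \right)} = 2 B \left(3 + B\right)$
$D{\left(-5 \right)} \left(-30\right) Z{\left(-6 \right)} = \left(-1\right) \left(-30\right) 2 \left(-6\right) \left(3 - 6\right) = 30 \cdot 2 \left(-6\right) \left(-3\right) = 30 \cdot 36 = 1080$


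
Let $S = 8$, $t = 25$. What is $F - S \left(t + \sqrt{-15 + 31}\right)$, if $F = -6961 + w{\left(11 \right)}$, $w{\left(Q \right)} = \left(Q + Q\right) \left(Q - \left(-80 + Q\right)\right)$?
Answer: $-5433$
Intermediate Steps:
$w{\left(Q \right)} = 160 Q$ ($w{\left(Q \right)} = 2 Q 80 = 160 Q$)
$F = -5201$ ($F = -6961 + 160 \cdot 11 = -6961 + 1760 = -5201$)
$F - S \left(t + \sqrt{-15 + 31}\right) = -5201 - 8 \left(25 + \sqrt{-15 + 31}\right) = -5201 - 8 \left(25 + \sqrt{16}\right) = -5201 - 8 \left(25 + 4\right) = -5201 - 8 \cdot 29 = -5201 - 232 = -5433$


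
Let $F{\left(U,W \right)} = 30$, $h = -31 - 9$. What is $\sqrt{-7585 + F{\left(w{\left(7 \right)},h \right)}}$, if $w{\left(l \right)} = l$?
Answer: $i \sqrt{7555} \approx 86.92 i$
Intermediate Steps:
$h = -40$ ($h = -31 - 9 = -40$)
$\sqrt{-7585 + F{\left(w{\left(7 \right)},h \right)}} = \sqrt{-7585 + 30} = \sqrt{-7555} = i \sqrt{7555}$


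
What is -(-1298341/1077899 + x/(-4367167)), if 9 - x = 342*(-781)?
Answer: 5957990649736/4707364942133 ≈ 1.2657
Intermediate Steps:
x = 267111 (x = 9 - 342*(-781) = 9 - 1*(-267102) = 9 + 267102 = 267111)
-(-1298341/1077899 + x/(-4367167)) = -(-1298341/1077899 + 267111/(-4367167)) = -(-1298341*1/1077899 + 267111*(-1/4367167)) = -(-1298341/1077899 - 267111/4367167) = -1*(-5957990649736/4707364942133) = 5957990649736/4707364942133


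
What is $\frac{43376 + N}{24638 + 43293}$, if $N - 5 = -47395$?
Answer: $- \frac{4014}{67931} \approx -0.059089$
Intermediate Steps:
$N = -47390$ ($N = 5 - 47395 = -47390$)
$\frac{43376 + N}{24638 + 43293} = \frac{43376 - 47390}{24638 + 43293} = - \frac{4014}{67931}$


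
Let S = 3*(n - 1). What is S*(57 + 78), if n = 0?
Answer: -405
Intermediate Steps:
S = -3 (S = 3*(0 - 1) = 3*(-1) = -3)
S*(57 + 78) = -3*(57 + 78) = -3*135 = -405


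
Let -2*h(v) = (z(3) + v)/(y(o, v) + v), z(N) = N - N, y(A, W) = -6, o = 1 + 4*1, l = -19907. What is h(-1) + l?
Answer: -278699/14 ≈ -19907.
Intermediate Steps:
o = 5 (o = 1 + 4 = 5)
z(N) = 0
h(v) = -v/(2*(-6 + v)) (h(v) = -(0 + v)/(2*(-6 + v)) = -v/(2*(-6 + v)))
h(-1) + l = -1*(-1)/(-12 + 2*(-1)) - 19907 = -1*(-1)/(-12 - 2) - 19907 = -1*(-1)/(-14) - 19907 = -1*(-1)*(-1/14) - 19907 = -1/14 - 19907 = -278699/14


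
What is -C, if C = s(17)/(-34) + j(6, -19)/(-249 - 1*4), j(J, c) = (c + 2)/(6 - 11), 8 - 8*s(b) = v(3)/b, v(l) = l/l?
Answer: 249383/5849360 ≈ 0.042634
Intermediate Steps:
v(l) = 1
s(b) = 1 - 1/(8*b)
j(J, c) = -⅖ - c/5 (j(J, c) = (2 + c)/(-5) = (2 + c)*(-⅕) = -⅖ - c/5)
C = -249383/5849360 (C = ((-⅛ + 17)/17)/(-34) + (-⅖ - ⅕*(-19))/(-249 - 1*4) = ((1/17)*(135/8))*(-1/34) + (-⅖ + 19/5)/(-249 - 4) = (135/136)*(-1/34) + (17/5)/(-253) = -135/4624 + (17/5)*(-1/253) = -135/4624 - 17/1265 = -249383/5849360 ≈ -0.042634)
-C = -1*(-249383/5849360) = 249383/5849360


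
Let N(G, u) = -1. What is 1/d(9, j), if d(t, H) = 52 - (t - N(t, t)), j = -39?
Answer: 1/42 ≈ 0.023810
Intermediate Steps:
d(t, H) = 51 - t (d(t, H) = 52 - (t - 1*(-1)) = 52 - (t + 1) = 52 - (1 + t) = 52 + (-1 - t) = 51 - t)
1/d(9, j) = 1/(51 - 1*9) = 1/(51 - 9) = 1/42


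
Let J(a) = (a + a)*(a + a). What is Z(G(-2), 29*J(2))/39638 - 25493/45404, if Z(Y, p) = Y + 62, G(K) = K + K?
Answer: -503929051/899861876 ≈ -0.56001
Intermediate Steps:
G(K) = 2*K
J(a) = 4*a**2 (J(a) = (2*a)*(2*a) = 4*a**2)
Z(Y, p) = 62 + Y
Z(G(-2), 29*J(2))/39638 - 25493/45404 = (62 + 2*(-2))/39638 - 25493/45404 = (62 - 4)*(1/39638) - 25493*1/45404 = 58*(1/39638) - 25493/45404 = 29/19819 - 25493/45404 = -503929051/899861876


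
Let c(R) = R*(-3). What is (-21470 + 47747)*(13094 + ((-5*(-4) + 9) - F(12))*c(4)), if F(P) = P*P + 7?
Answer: 382540566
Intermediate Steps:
c(R) = -3*R
F(P) = 7 + P² (F(P) = P² + 7 = 7 + P²)
(-21470 + 47747)*(13094 + ((-5*(-4) + 9) - F(12))*c(4)) = (-21470 + 47747)*(13094 + ((-5*(-4) + 9) - (7 + 12²))*(-3*4)) = 26277*(13094 + ((20 + 9) - (7 + 144))*(-12)) = 26277*(13094 + (29 - 1*151)*(-12)) = 26277*(13094 + (29 - 151)*(-12)) = 26277*(13094 - 122*(-12)) = 26277*(13094 + 1464) = 26277*14558 = 382540566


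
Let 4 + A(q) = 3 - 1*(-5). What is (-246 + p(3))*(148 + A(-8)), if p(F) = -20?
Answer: -40432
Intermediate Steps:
A(q) = 4 (A(q) = -4 + (3 - 1*(-5)) = -4 + (3 + 5) = -4 + 8 = 4)
(-246 + p(3))*(148 + A(-8)) = (-246 - 20)*(148 + 4) = -266*152 = -40432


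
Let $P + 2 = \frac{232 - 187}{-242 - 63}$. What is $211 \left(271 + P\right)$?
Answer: $\frac{3460400}{61} \approx 56728.0$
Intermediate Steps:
$P = - \frac{131}{61}$ ($P = -2 + \frac{232 - 187}{-242 - 63} = -2 + \frac{45}{-305} = -2 + 45 \left(- \frac{1}{305}\right) = -2 - \frac{9}{61} = - \frac{131}{61} \approx -2.1475$)
$211 \left(271 + P\right) = 211 \left(271 - \frac{131}{61}\right) = 211 \cdot \frac{16400}{61} = \frac{3460400}{61}$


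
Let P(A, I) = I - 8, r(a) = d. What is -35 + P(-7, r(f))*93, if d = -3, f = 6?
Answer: -1058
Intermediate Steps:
r(a) = -3
P(A, I) = -8 + I
-35 + P(-7, r(f))*93 = -35 + (-8 - 3)*93 = -35 - 11*93 = -35 - 1023 = -1058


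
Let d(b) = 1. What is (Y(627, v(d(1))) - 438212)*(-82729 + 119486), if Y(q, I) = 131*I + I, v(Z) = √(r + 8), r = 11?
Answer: -16107358484 + 4851924*√19 ≈ -1.6086e+10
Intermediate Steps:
v(Z) = √19 (v(Z) = √(11 + 8) = √19)
Y(q, I) = 132*I
(Y(627, v(d(1))) - 438212)*(-82729 + 119486) = (132*√19 - 438212)*(-82729 + 119486) = (-438212 + 132*√19)*36757 = -16107358484 + 4851924*√19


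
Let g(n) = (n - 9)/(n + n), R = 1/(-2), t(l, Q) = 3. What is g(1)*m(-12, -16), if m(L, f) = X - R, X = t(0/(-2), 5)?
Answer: -14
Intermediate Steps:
X = 3
R = -½ (R = 1*(-½) = -½ ≈ -0.50000)
g(n) = (-9 + n)/(2*n) (g(n) = (-9 + n)/((2*n)) = (-9 + n)*(1/(2*n)) = (-9 + n)/(2*n))
m(L, f) = 7/2 (m(L, f) = 3 - 1*(-½) = 3 + ½ = 7/2)
g(1)*m(-12, -16) = ((½)*(-9 + 1)/1)*(7/2) = ((½)*1*(-8))*(7/2) = -4*7/2 = -14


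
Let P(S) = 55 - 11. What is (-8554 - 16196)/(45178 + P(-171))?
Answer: -4125/7537 ≈ -0.54730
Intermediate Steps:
P(S) = 44
(-8554 - 16196)/(45178 + P(-171)) = (-8554 - 16196)/(45178 + 44) = -24750/45222 = -24750*1/45222 = -4125/7537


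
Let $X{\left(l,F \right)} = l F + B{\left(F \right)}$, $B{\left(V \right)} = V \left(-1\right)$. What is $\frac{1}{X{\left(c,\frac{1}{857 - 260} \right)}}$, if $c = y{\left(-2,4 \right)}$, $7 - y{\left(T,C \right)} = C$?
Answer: $\frac{597}{2} \approx 298.5$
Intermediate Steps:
$B{\left(V \right)} = - V$
$y{\left(T,C \right)} = 7 - C$
$c = 3$ ($c = 7 - 4 = 3$)
$X{\left(l,F \right)} = - F + F l$ ($X{\left(l,F \right)} = l F - F = F l - F = - F + F l$)
$\frac{1}{X{\left(c,\frac{1}{857 - 260} \right)}} = \frac{1}{\frac{1}{857 - 260} \left(-1 + 3\right)} = \frac{1}{\frac{1}{597} \cdot 2} = \frac{1}{\frac{2}{597}} = \frac{597}{2}$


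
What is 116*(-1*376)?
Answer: -43616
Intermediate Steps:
116*(-1*376) = 116*(-376) = -43616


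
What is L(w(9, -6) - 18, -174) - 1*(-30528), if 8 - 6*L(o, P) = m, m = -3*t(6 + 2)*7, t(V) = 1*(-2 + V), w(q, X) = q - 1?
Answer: 91651/3 ≈ 30550.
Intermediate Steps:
w(q, X) = -1 + q
t(V) = -2 + V
m = -126 (m = -3*(-2 + (6 + 2))*7 = -3*(-2 + 8)*7 = -3*6*7 = -18*7 = -126)
L(o, P) = 67/3 (L(o, P) = 4/3 - ⅙*(-126) = 4/3 + 21 = 67/3)
L(w(9, -6) - 18, -174) - 1*(-30528) = 67/3 - 1*(-30528) = 67/3 + 30528 = 91651/3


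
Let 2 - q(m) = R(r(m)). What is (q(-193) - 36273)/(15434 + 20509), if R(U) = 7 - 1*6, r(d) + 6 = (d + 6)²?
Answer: -36272/35943 ≈ -1.0092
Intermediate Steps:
r(d) = -6 + (6 + d)² (r(d) = -6 + (d + 6)² = -6 + (6 + d)²)
R(U) = 1 (R(U) = 7 - 6 = 1)
q(m) = 1 (q(m) = 2 - 1*1 = 2 - 1 = 1)
(q(-193) - 36273)/(15434 + 20509) = (1 - 36273)/(15434 + 20509) = -36272/35943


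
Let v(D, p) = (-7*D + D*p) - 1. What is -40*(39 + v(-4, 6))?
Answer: -1680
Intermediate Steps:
v(D, p) = -1 - 7*D + D*p
-40*(39 + v(-4, 6)) = -40*(39 + (-1 - 7*(-4) - 4*6)) = -40*(39 + (-1 + 28 - 24)) = -40*(39 + 3) = -40*42 = -1680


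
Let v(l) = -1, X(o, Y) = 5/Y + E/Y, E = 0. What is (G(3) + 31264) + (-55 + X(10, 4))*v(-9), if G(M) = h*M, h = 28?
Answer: 125607/4 ≈ 31402.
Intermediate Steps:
X(o, Y) = 5/Y (X(o, Y) = 5/Y + 0/Y = 5/Y + 0 = 5/Y)
G(M) = 28*M
(G(3) + 31264) + (-55 + X(10, 4))*v(-9) = (28*3 + 31264) + (-55 + 5/4)*(-1) = (84 + 31264) + (-55 + 5*(1/4))*(-1) = 31348 + (-55 + 5/4)*(-1) = 31348 - 215/4*(-1) = 31348 + 215/4 = 125607/4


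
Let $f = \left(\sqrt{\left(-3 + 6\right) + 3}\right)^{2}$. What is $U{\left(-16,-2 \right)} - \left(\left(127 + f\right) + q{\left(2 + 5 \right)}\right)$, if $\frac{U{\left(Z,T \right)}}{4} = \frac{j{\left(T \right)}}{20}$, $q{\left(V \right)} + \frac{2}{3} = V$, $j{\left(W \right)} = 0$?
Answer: $- \frac{418}{3} \approx -139.33$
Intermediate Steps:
$q{\left(V \right)} = - \frac{2}{3} + V$
$f = 6$ ($f = \left(\sqrt{3 + 3}\right)^{2} = \left(\sqrt{6}\right)^{2} = 6$)
$U{\left(Z,T \right)} = 0$ ($U{\left(Z,T \right)} = 4 \cdot \frac{0}{20} = 4 \cdot 0 \cdot \frac{1}{20} = 4 \cdot 0 = 0$)
$U{\left(-16,-2 \right)} - \left(\left(127 + f\right) + q{\left(2 + 5 \right)}\right) = 0 - \left(\left(127 + 6\right) + \left(- \frac{2}{3} + \left(2 + 5\right)\right)\right) = 0 - \left(133 + \left(- \frac{2}{3} + 7\right)\right) = 0 - \left(133 + \frac{19}{3}\right) = 0 - \frac{418}{3} = - \frac{418}{3}$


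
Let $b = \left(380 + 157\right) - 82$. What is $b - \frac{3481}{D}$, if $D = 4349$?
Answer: $\frac{1975314}{4349} \approx 454.2$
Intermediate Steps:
$b = 455$ ($b = 537 - 82 = 455$)
$b - \frac{3481}{D} = 455 - \frac{3481}{4349} = \frac{1975314}{4349}$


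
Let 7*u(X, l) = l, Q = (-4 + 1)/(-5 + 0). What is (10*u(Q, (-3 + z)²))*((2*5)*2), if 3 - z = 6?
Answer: 7200/7 ≈ 1028.6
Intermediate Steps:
z = -3 (z = 3 - 1*6 = 3 - 6 = -3)
Q = ⅗ (Q = -3/(-5) = -3*(-⅕) = ⅗ ≈ 0.60000)
u(X, l) = l/7
(10*u(Q, (-3 + z)²))*((2*5)*2) = (10*((-3 - 3)²/7))*((2*5)*2) = (10*((⅐)*(-6)²))*(10*2) = (10*((⅐)*36))*20 = (10*(36/7))*20 = (360/7)*20 = 7200/7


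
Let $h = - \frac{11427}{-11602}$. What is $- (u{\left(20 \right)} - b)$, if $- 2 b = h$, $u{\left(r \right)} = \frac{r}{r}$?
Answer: $- \frac{34631}{23204} \approx -1.4925$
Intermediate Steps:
$u{\left(r \right)} = 1$
$h = \frac{11427}{11602}$ ($h = \left(-11427\right) \left(- \frac{1}{11602}\right) = \frac{11427}{11602} \approx 0.98492$)
$b = - \frac{11427}{23204}$ ($b = \left(- \frac{1}{2}\right) \frac{11427}{11602} = - \frac{11427}{23204} \approx -0.49246$)
$- (u{\left(20 \right)} - b) = - (1 - - \frac{11427}{23204}) = - (1 + \frac{11427}{23204}) = \left(-1\right) \frac{34631}{23204} = - \frac{34631}{23204}$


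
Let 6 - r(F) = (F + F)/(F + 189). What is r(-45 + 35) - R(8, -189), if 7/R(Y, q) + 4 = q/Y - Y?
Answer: 321814/51015 ≈ 6.3082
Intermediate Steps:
R(Y, q) = 7/(-4 - Y + q/Y) (R(Y, q) = 7/(-4 + (q/Y - Y)) = 7/(-4 + (-Y + q/Y)) = 7/(-4 - Y + q/Y))
r(F) = 6 - 2*F/(189 + F) (r(F) = 6 - (F + F)/(F + 189) = 6 - 2*F/(189 + F))
r(-45 + 35) - R(8, -189) = 2*(567 + 2*(-45 + 35))/(189 + (-45 + 35)) - 7*8/(-189 - 1*8² - 4*8) = 2*(567 + 2*(-10))/(189 - 10) - 7*8/(-189 - 1*64 - 32) = 2*(567 - 20)/179 - 7*8/(-189 - 64 - 32) = 2*(1/179)*547 - 7*8/(-285) = 1094/179 - 7*8*(-1)/285 = 1094/179 - 1*(-56/285) = 1094/179 + 56/285 = 321814/51015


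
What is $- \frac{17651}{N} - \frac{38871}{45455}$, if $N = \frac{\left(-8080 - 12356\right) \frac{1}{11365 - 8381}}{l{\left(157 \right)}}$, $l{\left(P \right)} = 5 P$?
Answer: $\frac{469850050318111}{232229595} \approx 2.0232 \cdot 10^{6}$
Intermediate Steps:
$N = - \frac{5109}{585610}$ ($N = \frac{\left(-8080 - 12356\right) \frac{1}{11365 - 8381}}{5 \cdot 157} = \frac{\left(-20436\right) \frac{1}{2984}}{785} = \left(-20436\right) \frac{1}{2984} \cdot \frac{1}{785} = \left(- \frac{5109}{746}\right) \frac{1}{785} = - \frac{5109}{585610} \approx -0.0087242$)
$- \frac{17651}{N} - \frac{38871}{45455} = - \frac{17651}{- \frac{5109}{585610}} - \frac{38871}{45455} = \left(-17651\right) \left(- \frac{585610}{5109}\right) - \frac{38871}{45455} = \frac{10336602110}{5109} - \frac{38871}{45455} = \frac{469850050318111}{232229595}$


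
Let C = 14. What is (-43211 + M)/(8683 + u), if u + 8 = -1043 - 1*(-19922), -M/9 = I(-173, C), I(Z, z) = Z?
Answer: -20827/13777 ≈ -1.5117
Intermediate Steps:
M = 1557 (M = -9*(-173) = 1557)
u = 18871 (u = -8 + (-1043 - 1*(-19922)) = -8 + (-1043 + 19922) = -8 + 18879 = 18871)
(-43211 + M)/(8683 + u) = (-43211 + 1557)/(8683 + 18871) = -41654/27554 = -41654*1/27554 = -20827/13777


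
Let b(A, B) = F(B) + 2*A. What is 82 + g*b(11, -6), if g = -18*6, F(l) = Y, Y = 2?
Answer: -2510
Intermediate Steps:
F(l) = 2
b(A, B) = 2 + 2*A
g = -108
82 + g*b(11, -6) = 82 - 108*(2 + 2*11) = 82 - 108*(2 + 22) = 82 - 108*24 = 82 - 2592 = -2510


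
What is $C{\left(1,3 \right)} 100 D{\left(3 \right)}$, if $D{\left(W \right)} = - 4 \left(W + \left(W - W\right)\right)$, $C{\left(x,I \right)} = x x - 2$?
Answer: $1200$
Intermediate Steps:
$C{\left(x,I \right)} = -2 + x^{2}$ ($C{\left(x,I \right)} = x^{2} - 2 = -2 + x^{2}$)
$D{\left(W \right)} = - 4 W$ ($D{\left(W \right)} = - 4 \left(W + 0\right) = - 4 W$)
$C{\left(1,3 \right)} 100 D{\left(3 \right)} = \left(-2 + 1^{2}\right) 100 \left(\left(-4\right) 3\right) = \left(-2 + 1\right) 100 \left(-12\right) = \left(-1\right) \left(-1200\right) = 1200$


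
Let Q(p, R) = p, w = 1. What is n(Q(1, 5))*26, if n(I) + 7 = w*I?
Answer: -156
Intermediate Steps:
n(I) = -7 + I (n(I) = -7 + 1*I = -7 + I)
n(Q(1, 5))*26 = (-7 + 1)*26 = -6*26 = -156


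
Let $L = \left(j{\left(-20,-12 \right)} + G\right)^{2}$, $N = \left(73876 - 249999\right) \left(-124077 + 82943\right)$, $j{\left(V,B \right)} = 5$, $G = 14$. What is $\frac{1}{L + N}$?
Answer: $\frac{1}{7244643843} \approx 1.3803 \cdot 10^{-10}$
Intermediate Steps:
$N = 7244643482$ ($N = \left(-176123\right) \left(-41134\right) = 7244643482$)
$L = 361$ ($L = \left(5 + 14\right)^{2} = 19^{2} = 361$)
$\frac{1}{L + N} = \frac{1}{361 + 7244643482} = \frac{1}{7244643843}$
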